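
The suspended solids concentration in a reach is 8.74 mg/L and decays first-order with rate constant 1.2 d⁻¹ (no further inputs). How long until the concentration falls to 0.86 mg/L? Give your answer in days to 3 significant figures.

1.93 d

t = ln(C₀/C)/k = ln(8.74/0.86)/1.2 = 2.319/1.2 = 1.932 d.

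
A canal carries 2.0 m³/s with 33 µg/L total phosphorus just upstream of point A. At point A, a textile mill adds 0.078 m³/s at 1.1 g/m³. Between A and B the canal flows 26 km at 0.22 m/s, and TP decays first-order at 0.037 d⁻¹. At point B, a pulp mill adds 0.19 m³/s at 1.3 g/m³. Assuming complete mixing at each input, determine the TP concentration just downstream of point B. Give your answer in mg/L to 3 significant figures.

33 µg/L = 0.033 mg/L.
After input A: C = (2·0.033 + 0.078·1.1) / 2.078 = 0.07305 mg/L.
Over the 26 km reach to input B (t = 1.182e+05 s = 1.368 d), decay gives C = 0.07305·exp(−0.037·1.368) = 0.06945 mg/L.
After input B: C = (2.078·0.06945 + 0.19·1.3) / 2.268 = 0.1725 mg/L.

0.173 mg/L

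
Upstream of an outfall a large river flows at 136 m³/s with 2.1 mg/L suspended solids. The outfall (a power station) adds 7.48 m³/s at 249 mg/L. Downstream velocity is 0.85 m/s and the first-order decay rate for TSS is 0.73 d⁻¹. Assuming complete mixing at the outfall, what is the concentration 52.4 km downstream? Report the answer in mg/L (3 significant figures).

After complete mixing, C₀ = (7.48·249 + 136·2.1) / 143.5 = 14.97 mg/L.
Travel time t = 5.24e+04 m / 0.85 m/s = 6.165e+04 s = 0.7135 d.
C = 14.97·exp(−0.73·0.7135) = 14.97·0.594 = 8.893 mg/L.

8.89 mg/L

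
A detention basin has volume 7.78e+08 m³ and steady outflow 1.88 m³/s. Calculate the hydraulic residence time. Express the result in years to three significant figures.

13.1 yr

Q = 1.88 m³/s × 3.156e+07 s/yr = 5.933e+07 m³/yr.
Hydraulic residence time τ = V/Q = 7.78e+08/5.933e+07 = 13.11 yr.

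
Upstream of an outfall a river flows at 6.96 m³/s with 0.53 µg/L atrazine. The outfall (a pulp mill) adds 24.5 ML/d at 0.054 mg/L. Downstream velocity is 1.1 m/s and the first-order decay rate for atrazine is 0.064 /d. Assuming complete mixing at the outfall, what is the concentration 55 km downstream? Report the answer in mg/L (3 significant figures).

24.5 ML/d = 0.2836 m³/s.
0.53 µg/L = 0.00053 mg/L.
After complete mixing, C₀ = (0.2836·0.054 + 6.96·0.00053) / 7.244 = 0.002623 mg/L.
Travel time t = 5.5e+04 m / 1.1 m/s = 5e+04 s = 0.5787 d.
C = 0.002623·exp(−0.064·0.5787) = 0.002623·0.9636 = 0.002528 mg/L.

0.00253 mg/L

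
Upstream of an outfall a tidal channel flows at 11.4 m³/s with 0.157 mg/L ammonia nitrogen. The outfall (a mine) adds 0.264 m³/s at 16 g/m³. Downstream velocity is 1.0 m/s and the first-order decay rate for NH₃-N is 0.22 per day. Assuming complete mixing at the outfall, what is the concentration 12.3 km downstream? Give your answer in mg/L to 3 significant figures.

After complete mixing, C₀ = (0.264·16 + 11.4·0.157) / 11.66 = 0.5156 mg/L.
Travel time t = 1.23e+04 m / 1.0 m/s = 1.23e+04 s = 0.1424 d.
C = 0.5156·exp(−0.22·0.1424) = 0.5156·0.9692 = 0.4997 mg/L.

0.500 mg/L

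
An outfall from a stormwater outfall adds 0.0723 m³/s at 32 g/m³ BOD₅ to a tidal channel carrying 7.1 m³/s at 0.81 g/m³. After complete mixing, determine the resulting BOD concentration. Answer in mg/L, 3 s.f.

1.12 mg/L

Flow-weighted mixing gives C = (0.0723·32 + 7.1·0.81) / (0.0723 + 7.1) = 8.065/7.172 = 1.124 mg/L.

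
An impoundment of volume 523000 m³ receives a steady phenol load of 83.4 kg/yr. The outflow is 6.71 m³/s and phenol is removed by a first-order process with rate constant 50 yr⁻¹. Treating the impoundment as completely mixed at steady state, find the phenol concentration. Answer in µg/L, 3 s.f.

0.351 µg/L

Outflow Q = 6.71 m³/s × 3.156e+07 s/yr = 2.118e+08 m³/yr.
Steady-state CSTR mass balance: W = Q·C + k·V·C, so C = W/(Q + kV).
Q + kV = 2.118e+08 + 50·523000 = 2.379e+08 m³/yr.
C = 83.4/2.379e+08 = 3.506e-07 kg/m³ = 0.0003506 mg/L = 0.3506 µg/L.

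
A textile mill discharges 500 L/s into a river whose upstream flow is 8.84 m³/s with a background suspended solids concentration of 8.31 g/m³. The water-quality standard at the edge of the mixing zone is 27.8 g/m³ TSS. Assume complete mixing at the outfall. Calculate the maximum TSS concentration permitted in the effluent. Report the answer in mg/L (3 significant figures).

500 L/s = 0.5 m³/s.
Mass balance: 27.8·9.34 = 0.5·Cₑ + 8.84·8.31.
Cₑ = (259.7 − 73.46) / 0.5 = 372.4 mg/L.

372 mg/L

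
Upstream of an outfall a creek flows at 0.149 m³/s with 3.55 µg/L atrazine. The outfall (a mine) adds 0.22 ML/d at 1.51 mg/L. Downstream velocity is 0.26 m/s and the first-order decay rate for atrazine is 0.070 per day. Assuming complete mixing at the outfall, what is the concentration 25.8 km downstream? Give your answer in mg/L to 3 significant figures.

0.22 ML/d = 0.002546 m³/s.
3.55 µg/L = 0.00355 mg/L.
After complete mixing, C₀ = (0.002546·1.51 + 0.149·0.00355) / 0.1515 = 0.02886 mg/L.
Travel time t = 2.58e+04 m / 0.26 m/s = 9.923e+04 s = 1.149 d.
C = 0.02886·exp(−0.070·1.149) = 0.02886·0.9228 = 0.02663 mg/L.

0.0266 mg/L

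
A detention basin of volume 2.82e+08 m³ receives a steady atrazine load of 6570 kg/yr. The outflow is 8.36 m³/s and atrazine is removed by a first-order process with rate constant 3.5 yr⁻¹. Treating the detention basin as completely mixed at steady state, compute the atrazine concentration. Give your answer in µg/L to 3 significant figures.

5.25 µg/L

Outflow Q = 8.36 m³/s × 3.156e+07 s/yr = 2.638e+08 m³/yr.
Steady-state CSTR mass balance: W = Q·C + k·V·C, so C = W/(Q + kV).
Q + kV = 2.638e+08 + 3.5·2.82e+08 = 1.251e+09 m³/yr.
C = 6570/1.251e+09 = 5.253e-06 kg/m³ = 0.005253 mg/L = 5.253 µg/L.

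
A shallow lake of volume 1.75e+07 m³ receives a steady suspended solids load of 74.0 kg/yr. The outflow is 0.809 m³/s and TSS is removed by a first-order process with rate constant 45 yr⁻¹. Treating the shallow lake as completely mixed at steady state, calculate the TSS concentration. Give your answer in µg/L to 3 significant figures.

Outflow Q = 0.809 m³/s × 3.156e+07 s/yr = 2.553e+07 m³/yr.
Steady-state CSTR mass balance: W = Q·C + k·V·C, so C = W/(Q + kV).
Q + kV = 2.553e+07 + 45·1.75e+07 = 8.13e+08 m³/yr.
C = 74.0/8.13e+08 = 9.102e-08 kg/m³ = 9.102e-05 mg/L = 0.09102 µg/L.

0.0910 µg/L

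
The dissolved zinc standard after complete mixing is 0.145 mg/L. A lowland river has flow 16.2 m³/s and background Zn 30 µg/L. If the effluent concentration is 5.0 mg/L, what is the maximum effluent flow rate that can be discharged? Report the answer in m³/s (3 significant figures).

0.384 m³/s

30 µg/L = 0.03 mg/L.
Mass balance at complete mixing: C_std·(Q_w + Q_r) = Q_w·C_e + Q_r·C_b.
Rearranging, Q_w = Q_r·(C_std − C_b)/(C_e − C_std) = 16.2·(0.145 − 0.03) / (5 − 0.145) = 0.3837 m³/s.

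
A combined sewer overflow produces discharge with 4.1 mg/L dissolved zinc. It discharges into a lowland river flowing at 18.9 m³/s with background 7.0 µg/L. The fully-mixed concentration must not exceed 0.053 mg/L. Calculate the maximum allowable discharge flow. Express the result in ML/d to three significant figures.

18.6 ML/d

7.0 µg/L = 0.007 mg/L.
Mass balance at complete mixing: C_std·(Q_w + Q_r) = Q_w·C_e + Q_r·C_b.
Rearranging, Q_w = Q_r·(C_std − C_b)/(C_e − C_std) = 18.9·(0.053 − 0.007) / (4.1 − 0.053) = 0.2148 m³/s.
= 18.56 ML/d.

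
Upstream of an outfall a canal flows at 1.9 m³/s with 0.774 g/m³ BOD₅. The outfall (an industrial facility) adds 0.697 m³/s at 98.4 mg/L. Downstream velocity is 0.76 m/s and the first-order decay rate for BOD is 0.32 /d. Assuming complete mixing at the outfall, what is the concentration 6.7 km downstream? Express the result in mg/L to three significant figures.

26.1 mg/L

After complete mixing, C₀ = (0.697·98.4 + 1.9·0.774) / 2.597 = 26.98 mg/L.
Travel time t = 6700 m / 0.76 m/s = 8816 s = 0.102 d.
C = 26.98·exp(−0.32·0.102) = 26.98·0.9679 = 26.11 mg/L.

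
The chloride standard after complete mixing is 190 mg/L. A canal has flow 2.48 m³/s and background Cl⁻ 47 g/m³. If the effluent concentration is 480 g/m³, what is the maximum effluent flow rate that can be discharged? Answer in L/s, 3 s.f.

1220 L/s

Mass balance at complete mixing: C_std·(Q_w + Q_r) = Q_w·C_e + Q_r·C_b.
Rearranging, Q_w = Q_r·(C_std − C_b)/(C_e − C_std) = 2.48·(190 − 47) / (480 − 190) = 1.223 m³/s.
= 1223 L/s.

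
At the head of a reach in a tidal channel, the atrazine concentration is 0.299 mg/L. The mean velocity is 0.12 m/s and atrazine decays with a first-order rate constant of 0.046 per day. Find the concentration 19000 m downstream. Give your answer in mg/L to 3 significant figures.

0.275 mg/L

Travel time t = 19000 m / 0.12 m/s = 1.9e+04/0.12 = 1.583e+05 s = 1.833 d.
First-order decay: C = 0.299·exp(−0.046·1.833) = 0.299·0.9192 = 0.2748 mg/L.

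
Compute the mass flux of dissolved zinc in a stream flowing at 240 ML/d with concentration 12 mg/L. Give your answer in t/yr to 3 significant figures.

240 ML/d = 2.778 m³/s.
Mass flux = Q·C = 2.778 m³/s × 12 g/m³ = 33.33 g/s.
= 33.33 g/s × 31.56 = 1052 t/yr.

1050 t/yr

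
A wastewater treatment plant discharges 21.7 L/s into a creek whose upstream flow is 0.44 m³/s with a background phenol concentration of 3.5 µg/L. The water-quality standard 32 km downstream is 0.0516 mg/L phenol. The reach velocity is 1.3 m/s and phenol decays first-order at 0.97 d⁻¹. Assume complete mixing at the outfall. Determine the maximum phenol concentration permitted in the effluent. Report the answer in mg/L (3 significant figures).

1.38 mg/L

21.7 L/s = 0.0217 m³/s.
3.5 µg/L = 0.0035 mg/L.
Travel time to the compliance point: t = 3.2e+04/1.3 = 2.462e+04 s = 0.2849 d; decay factor exp(−0.97·0.2849) = 0.7585.
So the concentration just after mixing may be at most 0.0516/0.7585 = 0.06802 mg/L.
Mass balance: 0.06802·0.4617 = 0.0217·Cₑ + 0.44·0.0035.
Cₑ = (0.03141 − 0.00154) / 0.0217 = 1.376 mg/L.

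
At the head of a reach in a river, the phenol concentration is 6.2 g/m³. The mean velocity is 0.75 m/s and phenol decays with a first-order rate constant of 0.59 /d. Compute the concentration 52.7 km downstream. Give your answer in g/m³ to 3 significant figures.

Travel time t = 52.7 km / 0.75 m/s = 5.27e+04/0.75 = 7.027e+04 s = 0.8133 d.
First-order decay: C = 6.2·exp(−0.59·0.8133) = 6.2·0.6189 = 3.837 g/m³.

3.84 g/m³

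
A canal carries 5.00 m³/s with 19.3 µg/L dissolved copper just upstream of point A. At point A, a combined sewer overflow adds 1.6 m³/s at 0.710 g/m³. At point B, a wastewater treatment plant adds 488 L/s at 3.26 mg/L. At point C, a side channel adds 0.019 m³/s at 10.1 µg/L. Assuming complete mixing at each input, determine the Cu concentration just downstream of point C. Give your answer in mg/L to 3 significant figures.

0.397 mg/L

19.3 µg/L = 0.0193 mg/L.
After input A: C = (5·0.0193 + 1.6·0.71) / 6.6 = 0.1867 mg/L.
488 L/s = 0.488 m³/s.
After input B: C = (6.6·0.1867 + 0.488·3.26) / 7.088 = 0.3983 mg/L.
10.1 µg/L = 0.0101 mg/L.
After input C: C = (7.088·0.3983 + 0.019·0.0101) / 7.107 = 0.3973 mg/L.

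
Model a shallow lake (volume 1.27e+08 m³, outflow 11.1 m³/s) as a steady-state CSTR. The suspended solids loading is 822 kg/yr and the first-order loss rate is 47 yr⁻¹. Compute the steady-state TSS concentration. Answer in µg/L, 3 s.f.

Outflow Q = 11.1 m³/s × 3.156e+07 s/yr = 3.503e+08 m³/yr.
Steady-state CSTR mass balance: W = Q·C + k·V·C, so C = W/(Q + kV).
Q + kV = 3.503e+08 + 47·1.27e+08 = 6.319e+09 m³/yr.
C = 822/6.319e+09 = 1.301e-07 kg/m³ = 0.0001301 mg/L = 0.1301 µg/L.

0.130 µg/L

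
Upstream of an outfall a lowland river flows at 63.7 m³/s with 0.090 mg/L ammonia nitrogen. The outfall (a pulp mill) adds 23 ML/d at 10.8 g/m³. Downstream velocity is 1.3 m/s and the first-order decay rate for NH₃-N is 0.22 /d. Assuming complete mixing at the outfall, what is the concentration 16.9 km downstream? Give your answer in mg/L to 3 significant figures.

0.130 mg/L

23 ML/d = 0.2662 m³/s.
After complete mixing, C₀ = (0.2662·10.8 + 63.7·0.09) / 63.97 = 0.1346 mg/L.
Travel time t = 1.69e+04 m / 1.3 m/s = 1.3e+04 s = 0.1505 d.
C = 0.1346·exp(−0.22·0.1505) = 0.1346·0.9674 = 0.1302 mg/L.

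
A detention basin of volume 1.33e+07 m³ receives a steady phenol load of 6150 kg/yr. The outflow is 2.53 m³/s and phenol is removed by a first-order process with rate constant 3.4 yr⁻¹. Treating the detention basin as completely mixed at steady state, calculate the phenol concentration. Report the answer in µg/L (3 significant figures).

Outflow Q = 2.53 m³/s × 3.156e+07 s/yr = 7.984e+07 m³/yr.
Steady-state CSTR mass balance: W = Q·C + k·V·C, so C = W/(Q + kV).
Q + kV = 7.984e+07 + 3.4·1.33e+07 = 1.251e+08 m³/yr.
C = 6150/1.251e+08 = 4.918e-05 kg/m³ = 0.04918 mg/L = 49.18 µg/L.

49.2 µg/L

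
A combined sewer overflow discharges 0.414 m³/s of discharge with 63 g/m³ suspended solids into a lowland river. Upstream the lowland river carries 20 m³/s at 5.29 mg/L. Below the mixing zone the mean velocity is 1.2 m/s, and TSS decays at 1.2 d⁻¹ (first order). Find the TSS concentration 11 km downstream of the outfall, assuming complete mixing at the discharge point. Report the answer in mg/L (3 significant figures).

5.69 mg/L

After complete mixing, C₀ = (0.414·63 + 20·5.29) / 20.41 = 6.46 mg/L.
Travel time t = 1.1e+04 m / 1.2 m/s = 9167 s = 0.1061 d.
C = 6.46·exp(−1.2·0.1061) = 6.46·0.8805 = 5.688 mg/L.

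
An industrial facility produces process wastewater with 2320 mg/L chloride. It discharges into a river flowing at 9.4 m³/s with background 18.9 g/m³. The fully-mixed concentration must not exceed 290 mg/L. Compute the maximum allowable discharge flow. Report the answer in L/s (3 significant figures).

1260 L/s

Mass balance at complete mixing: C_std·(Q_w + Q_r) = Q_w·C_e + Q_r·C_b.
Rearranging, Q_w = Q_r·(C_std − C_b)/(C_e − C_std) = 9.4·(290 − 18.9) / (2320 − 290) = 1.255 m³/s.
= 1255 L/s.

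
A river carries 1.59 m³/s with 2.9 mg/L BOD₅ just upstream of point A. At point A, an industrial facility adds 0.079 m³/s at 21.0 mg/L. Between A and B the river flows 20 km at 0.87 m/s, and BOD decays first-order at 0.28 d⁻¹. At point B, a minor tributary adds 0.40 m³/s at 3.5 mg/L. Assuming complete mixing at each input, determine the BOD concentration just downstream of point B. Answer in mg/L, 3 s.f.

After input A: C = (1.59·2.9 + 0.079·21) / 1.669 = 3.757 mg/L.
Over the 20 km reach to input B (t = 2.299e+04 s = 0.2661 d), decay gives C = 3.757·exp(−0.28·0.2661) = 3.487 mg/L.
After input B: C = (1.669·3.487 + 0.4·3.5) / 2.069 = 3.49 mg/L.

3.49 mg/L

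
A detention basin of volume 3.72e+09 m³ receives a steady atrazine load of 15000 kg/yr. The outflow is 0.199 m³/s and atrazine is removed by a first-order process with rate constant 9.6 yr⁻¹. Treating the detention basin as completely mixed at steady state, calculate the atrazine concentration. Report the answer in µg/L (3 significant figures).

Outflow Q = 0.199 m³/s × 3.156e+07 s/yr = 6.28e+06 m³/yr.
Steady-state CSTR mass balance: W = Q·C + k·V·C, so C = W/(Q + kV).
Q + kV = 6.28e+06 + 9.6·3.72e+09 = 3.572e+10 m³/yr.
C = 15000/3.572e+10 = 4.2e-07 kg/m³ = 0.00042 mg/L = 0.42 µg/L.

0.420 µg/L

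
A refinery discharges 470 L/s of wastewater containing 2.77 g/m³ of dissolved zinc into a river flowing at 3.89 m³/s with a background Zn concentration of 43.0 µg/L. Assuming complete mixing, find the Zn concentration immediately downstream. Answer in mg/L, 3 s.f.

470 L/s = 0.47 m³/s.
43.0 µg/L = 0.043 mg/L.
Flow-weighted mixing gives C = (0.47·2.77 + 3.89·0.043) / (0.47 + 3.89) = 1.469/4.36 = 0.337 mg/L.

0.337 mg/L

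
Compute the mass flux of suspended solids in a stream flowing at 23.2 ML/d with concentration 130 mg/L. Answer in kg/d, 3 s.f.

23.2 ML/d = 0.2685 m³/s.
Mass flux = Q·C = 0.2685 m³/s × 130 g/m³ = 34.91 g/s.
= 34.91 g/s × 86.4 = 3016 kg/d.

3020 kg/d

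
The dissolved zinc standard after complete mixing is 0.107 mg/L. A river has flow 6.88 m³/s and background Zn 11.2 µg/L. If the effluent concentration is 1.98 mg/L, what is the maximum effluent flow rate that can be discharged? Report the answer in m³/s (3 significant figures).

11.2 µg/L = 0.0112 mg/L.
Mass balance at complete mixing: C_std·(Q_w + Q_r) = Q_w·C_e + Q_r·C_b.
Rearranging, Q_w = Q_r·(C_std − C_b)/(C_e − C_std) = 6.88·(0.107 − 0.0112) / (1.98 − 0.107) = 0.3519 m³/s.

0.352 m³/s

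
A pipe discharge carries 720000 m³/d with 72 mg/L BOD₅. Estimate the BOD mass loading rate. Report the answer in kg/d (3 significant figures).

720000 m³/d = 8.333 m³/s.
Mass flux = Q·C = 8.333 m³/s × 72 g/m³ = 600 g/s.
= 600 g/s × 86.4 = 5.184e+04 kg/d.

51800 kg/d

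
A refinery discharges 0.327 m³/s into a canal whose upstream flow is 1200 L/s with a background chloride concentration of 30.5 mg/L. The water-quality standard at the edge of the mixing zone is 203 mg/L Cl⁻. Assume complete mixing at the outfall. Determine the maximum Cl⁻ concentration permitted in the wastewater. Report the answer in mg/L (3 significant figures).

1200 L/s = 1.2 m³/s.
Mass balance: 203·1.527 = 0.327·Cₑ + 1.2·30.5.
Cₑ = (310 − 36.6) / 0.327 = 836 mg/L.

836 mg/L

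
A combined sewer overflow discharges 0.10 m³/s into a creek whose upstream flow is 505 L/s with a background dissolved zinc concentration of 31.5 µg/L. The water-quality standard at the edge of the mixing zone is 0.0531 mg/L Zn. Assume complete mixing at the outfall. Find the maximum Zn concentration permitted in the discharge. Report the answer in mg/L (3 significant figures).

505 L/s = 0.505 m³/s.
31.5 µg/L = 0.0315 mg/L.
Mass balance: 0.0531·0.605 = 0.1·Cₑ + 0.505·0.0315.
Cₑ = (0.03213 − 0.01591) / 0.1 = 0.1622 mg/L.

0.162 mg/L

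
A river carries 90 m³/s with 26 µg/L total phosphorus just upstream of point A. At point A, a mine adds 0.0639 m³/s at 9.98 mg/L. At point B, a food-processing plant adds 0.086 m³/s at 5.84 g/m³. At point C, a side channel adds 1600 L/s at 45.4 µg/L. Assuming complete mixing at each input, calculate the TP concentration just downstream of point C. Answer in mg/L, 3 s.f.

26 µg/L = 0.026 mg/L.
After input A: C = (90·0.026 + 0.0639·9.98) / 90.06 = 0.03306 mg/L.
After input B: C = (90.06·0.03306 + 0.086·5.84) / 90.15 = 0.0386 mg/L.
1600 L/s = 1.6 m³/s.
45.4 µg/L = 0.0454 mg/L.
After input C: C = (90.15·0.0386 + 1.6·0.0454) / 91.75 = 0.03872 mg/L.

0.0387 mg/L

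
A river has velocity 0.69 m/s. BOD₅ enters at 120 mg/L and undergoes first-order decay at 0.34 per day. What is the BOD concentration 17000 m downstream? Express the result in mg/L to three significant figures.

Travel time t = 17000 m / 0.69 m/s = 1.7e+04/0.69 = 2.464e+04 s = 0.2852 d.
First-order decay: C = 120·exp(−0.34·0.2852) = 120·0.9076 = 108.9 mg/L.

109 mg/L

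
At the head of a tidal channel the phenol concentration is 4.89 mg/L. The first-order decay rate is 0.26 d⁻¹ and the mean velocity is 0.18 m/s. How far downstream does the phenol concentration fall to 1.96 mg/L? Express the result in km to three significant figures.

From C = C₀·e^(−kt), t = ln(C₀/C)/k = ln(4.89/1.96)/0.26 = 0.9142/0.26 = 3.516 d.
Distance = v·t = 0.18 m/s × 3.038e+05 s = 5.469e+04 m = 54.69 km.

54.7 km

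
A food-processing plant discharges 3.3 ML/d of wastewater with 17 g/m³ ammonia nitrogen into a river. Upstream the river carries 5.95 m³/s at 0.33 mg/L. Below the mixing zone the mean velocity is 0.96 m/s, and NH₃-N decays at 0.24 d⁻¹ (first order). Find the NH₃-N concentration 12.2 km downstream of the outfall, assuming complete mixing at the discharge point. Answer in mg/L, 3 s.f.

0.421 mg/L

3.3 ML/d = 0.03819 m³/s.
After complete mixing, C₀ = (0.03819·17 + 5.95·0.33) / 5.988 = 0.4363 mg/L.
Travel time t = 1.22e+04 m / 0.96 m/s = 1.271e+04 s = 0.1471 d.
C = 0.4363·exp(−0.24·0.1471) = 0.4363·0.9653 = 0.4212 mg/L.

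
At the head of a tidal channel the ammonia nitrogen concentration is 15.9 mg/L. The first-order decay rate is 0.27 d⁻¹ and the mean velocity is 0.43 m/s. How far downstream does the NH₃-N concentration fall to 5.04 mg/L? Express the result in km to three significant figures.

From C = C₀·e^(−kt), t = ln(C₀/C)/k = ln(15.9/5.04)/0.27 = 1.149/0.27 = 4.255 d.
Distance = v·t = 0.43 m/s × 3.677e+05 s = 1.581e+05 m = 158.1 km.

158 km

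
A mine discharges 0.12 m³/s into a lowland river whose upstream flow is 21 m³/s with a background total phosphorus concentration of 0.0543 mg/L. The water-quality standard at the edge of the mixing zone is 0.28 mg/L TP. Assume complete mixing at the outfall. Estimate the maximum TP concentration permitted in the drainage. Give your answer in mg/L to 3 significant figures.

39.8 mg/L

Mass balance: 0.28·21.12 = 0.12·Cₑ + 21·0.0543.
Cₑ = (5.914 − 1.14) / 0.12 = 39.78 mg/L.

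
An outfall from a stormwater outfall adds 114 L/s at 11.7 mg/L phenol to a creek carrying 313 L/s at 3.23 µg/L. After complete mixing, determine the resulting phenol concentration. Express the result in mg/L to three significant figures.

114 L/s = 0.114 m³/s.
313 L/s = 0.313 m³/s.
3.23 µg/L = 0.00323 mg/L.
By mass balance at complete mixing, C = (0.114·11.7 + 0.313·0.00323) / (0.114 + 0.313) = 1.335/0.427 = 3.126 mg/L.

3.13 mg/L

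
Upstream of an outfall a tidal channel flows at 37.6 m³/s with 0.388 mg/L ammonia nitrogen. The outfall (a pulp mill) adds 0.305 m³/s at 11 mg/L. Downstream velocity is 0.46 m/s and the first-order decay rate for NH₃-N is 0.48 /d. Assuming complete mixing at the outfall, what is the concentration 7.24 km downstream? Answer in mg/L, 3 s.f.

After complete mixing, C₀ = (0.305·11 + 37.6·0.388) / 37.91 = 0.4734 mg/L.
Travel time t = 7240 m / 0.46 m/s = 1.574e+04 s = 0.1822 d.
C = 0.4734·exp(−0.48·0.1822) = 0.4734·0.9163 = 0.4338 mg/L.

0.434 mg/L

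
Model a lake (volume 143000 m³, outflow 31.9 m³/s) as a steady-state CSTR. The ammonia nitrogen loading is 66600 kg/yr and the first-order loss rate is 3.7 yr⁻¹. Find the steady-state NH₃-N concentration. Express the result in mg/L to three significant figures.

0.0661 mg/L

Outflow Q = 31.9 m³/s × 3.156e+07 s/yr = 1.007e+09 m³/yr.
Steady-state CSTR mass balance: W = Q·C + k·V·C, so C = W/(Q + kV).
Q + kV = 1.007e+09 + 3.7·143000 = 1.007e+09 m³/yr.
C = 66600/1.007e+09 = 6.612e-05 kg/m³ = 0.06612 mg/L.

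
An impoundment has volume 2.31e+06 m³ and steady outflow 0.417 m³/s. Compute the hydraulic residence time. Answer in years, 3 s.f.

0.176 yr

Q = 0.417 m³/s × 3.156e+07 s/yr = 1.316e+07 m³/yr.
Hydraulic residence time τ = V/Q = 2.31e+06/1.316e+07 = 0.1755 yr.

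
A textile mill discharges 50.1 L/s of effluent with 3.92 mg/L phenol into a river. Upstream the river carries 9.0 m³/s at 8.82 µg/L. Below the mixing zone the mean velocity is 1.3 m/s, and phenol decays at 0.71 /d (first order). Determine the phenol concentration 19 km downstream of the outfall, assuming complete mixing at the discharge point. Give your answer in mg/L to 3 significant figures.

50.1 L/s = 0.0501 m³/s.
8.82 µg/L = 0.00882 mg/L.
After complete mixing, C₀ = (0.0501·3.92 + 9·0.00882) / 9.05 = 0.03047 mg/L.
Travel time t = 1.9e+04 m / 1.3 m/s = 1.462e+04 s = 0.1692 d.
C = 0.03047·exp(−0.71·0.1692) = 0.03047·0.8868 = 0.02702 mg/L.

0.0270 mg/L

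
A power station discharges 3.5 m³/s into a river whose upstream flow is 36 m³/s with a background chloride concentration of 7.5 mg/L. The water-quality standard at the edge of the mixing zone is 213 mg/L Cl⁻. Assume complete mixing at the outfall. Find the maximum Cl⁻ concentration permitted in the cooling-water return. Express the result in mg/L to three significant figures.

Mass balance: 213·39.5 = 3.5·Cₑ + 36·7.5.
Cₑ = (8414 − 270) / 3.5 = 2327 mg/L.

2330 mg/L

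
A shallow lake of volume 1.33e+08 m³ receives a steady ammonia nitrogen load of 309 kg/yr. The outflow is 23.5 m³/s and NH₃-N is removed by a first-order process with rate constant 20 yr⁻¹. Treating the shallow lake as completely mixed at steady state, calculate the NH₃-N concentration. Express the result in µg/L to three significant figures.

Outflow Q = 23.5 m³/s × 3.156e+07 s/yr = 7.416e+08 m³/yr.
Steady-state CSTR mass balance: W = Q·C + k·V·C, so C = W/(Q + kV).
Q + kV = 7.416e+08 + 20·1.33e+08 = 3.402e+09 m³/yr.
C = 309/3.402e+09 = 9.084e-08 kg/m³ = 9.084e-05 mg/L = 0.09084 µg/L.

0.0908 µg/L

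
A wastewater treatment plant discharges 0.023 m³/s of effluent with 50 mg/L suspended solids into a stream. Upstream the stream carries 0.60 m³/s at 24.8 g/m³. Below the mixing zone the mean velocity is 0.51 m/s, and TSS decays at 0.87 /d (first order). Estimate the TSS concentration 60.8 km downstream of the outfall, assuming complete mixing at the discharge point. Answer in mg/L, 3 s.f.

After complete mixing, C₀ = (0.023·50 + 0.6·24.8) / 0.623 = 25.73 mg/L.
Travel time t = 6.08e+04 m / 0.51 m/s = 1.192e+05 s = 1.38 d.
C = 25.73·exp(−0.87·1.38) = 25.73·0.3011 = 7.746 mg/L.

7.75 mg/L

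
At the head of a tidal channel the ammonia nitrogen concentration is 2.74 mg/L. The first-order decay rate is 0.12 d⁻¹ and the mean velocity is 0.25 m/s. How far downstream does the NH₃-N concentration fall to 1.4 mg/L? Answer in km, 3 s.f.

From C = C₀·e^(−kt), t = ln(C₀/C)/k = ln(2.74/1.4)/0.12 = 0.6715/0.12 = 5.596 d.
Distance = v·t = 0.25 m/s × 4.835e+05 s = 1.209e+05 m = 120.9 km.

121 km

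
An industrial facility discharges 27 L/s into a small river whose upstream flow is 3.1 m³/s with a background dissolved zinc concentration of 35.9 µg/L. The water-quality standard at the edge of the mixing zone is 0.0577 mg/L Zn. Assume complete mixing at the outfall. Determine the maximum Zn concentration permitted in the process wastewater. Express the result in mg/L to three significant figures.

27 L/s = 0.027 m³/s.
35.9 µg/L = 0.0359 mg/L.
Mass balance: 0.0577·3.127 = 0.027·Cₑ + 3.1·0.0359.
Cₑ = (0.1804 − 0.1113) / 0.027 = 2.561 mg/L.

2.56 mg/L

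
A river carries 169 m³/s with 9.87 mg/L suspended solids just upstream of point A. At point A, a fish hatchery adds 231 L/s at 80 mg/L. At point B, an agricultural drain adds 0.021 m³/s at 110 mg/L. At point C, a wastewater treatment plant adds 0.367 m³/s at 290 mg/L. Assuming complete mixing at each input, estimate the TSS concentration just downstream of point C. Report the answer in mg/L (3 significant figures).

231 L/s = 0.231 m³/s.
After input A: C = (169·9.87 + 0.231·80) / 169.2 = 9.966 mg/L.
After input B: C = (169.2·9.966 + 0.021·110) / 169.3 = 9.978 mg/L.
After input C: C = (169.3·9.978 + 0.367·290) / 169.6 = 10.58 mg/L.

10.6 mg/L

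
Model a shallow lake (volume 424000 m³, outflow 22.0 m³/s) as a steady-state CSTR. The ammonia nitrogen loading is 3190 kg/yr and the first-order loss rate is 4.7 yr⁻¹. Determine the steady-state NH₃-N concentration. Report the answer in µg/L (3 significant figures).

Outflow Q = 22.0 m³/s × 3.156e+07 s/yr = 6.943e+08 m³/yr.
Steady-state CSTR mass balance: W = Q·C + k·V·C, so C = W/(Q + kV).
Q + kV = 6.943e+08 + 4.7·424000 = 6.963e+08 m³/yr.
C = 3190/6.963e+08 = 4.582e-06 kg/m³ = 0.004582 mg/L = 4.582 µg/L.

4.58 µg/L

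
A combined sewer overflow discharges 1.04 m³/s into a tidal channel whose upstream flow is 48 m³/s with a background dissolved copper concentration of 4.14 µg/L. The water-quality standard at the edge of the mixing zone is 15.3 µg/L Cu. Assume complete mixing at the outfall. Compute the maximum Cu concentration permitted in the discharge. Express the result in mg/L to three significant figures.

0.530 mg/L

4.14 µg/L = 0.00414 mg/L.
15.3 µg/L = 0.0153 mg/L.
Mass balance: 0.0153·49.04 = 1.04·Cₑ + 48·0.00414.
Cₑ = (0.7503 − 0.1987) / 1.04 = 0.5304 mg/L.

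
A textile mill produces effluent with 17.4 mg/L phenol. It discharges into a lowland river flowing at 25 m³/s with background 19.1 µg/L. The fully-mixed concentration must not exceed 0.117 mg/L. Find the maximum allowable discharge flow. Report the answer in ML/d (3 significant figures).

19.1 µg/L = 0.0191 mg/L.
Mass balance at complete mixing: C_std·(Q_w + Q_r) = Q_w·C_e + Q_r·C_b.
Rearranging, Q_w = Q_r·(C_std − C_b)/(C_e − C_std) = 25·(0.117 − 0.0191) / (17.4 − 0.117) = 0.1416 m³/s.
= 12.24 ML/d.

12.2 ML/d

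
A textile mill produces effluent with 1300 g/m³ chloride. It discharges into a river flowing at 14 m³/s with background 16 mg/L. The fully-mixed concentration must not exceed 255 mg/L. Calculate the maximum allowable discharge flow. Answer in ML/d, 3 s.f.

Mass balance at complete mixing: C_std·(Q_w + Q_r) = Q_w·C_e + Q_r·C_b.
Rearranging, Q_w = Q_r·(C_std − C_b)/(C_e − C_std) = 14·(255 − 16) / (1300 − 255) = 3.202 m³/s.
= 276.6 ML/d.

277 ML/d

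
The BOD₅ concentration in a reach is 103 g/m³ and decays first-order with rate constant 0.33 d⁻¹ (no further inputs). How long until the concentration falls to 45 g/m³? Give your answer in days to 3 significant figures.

2.51 d

t = ln(C₀/C)/k = ln(103/45)/0.33 = 0.8281/0.33 = 2.509 d.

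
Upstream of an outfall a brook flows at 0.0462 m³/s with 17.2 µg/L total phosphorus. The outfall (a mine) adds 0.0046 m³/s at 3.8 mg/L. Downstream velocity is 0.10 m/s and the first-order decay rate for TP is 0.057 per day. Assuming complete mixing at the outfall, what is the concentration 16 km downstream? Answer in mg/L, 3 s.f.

0.324 mg/L

17.2 µg/L = 0.0172 mg/L.
After complete mixing, C₀ = (0.0046·3.8 + 0.0462·0.0172) / 0.0508 = 0.3597 mg/L.
Travel time t = 1.6e+04 m / 0.10 m/s = 1.6e+05 s = 1.852 d.
C = 0.3597·exp(−0.057·1.852) = 0.3597·0.8998 = 0.3237 mg/L.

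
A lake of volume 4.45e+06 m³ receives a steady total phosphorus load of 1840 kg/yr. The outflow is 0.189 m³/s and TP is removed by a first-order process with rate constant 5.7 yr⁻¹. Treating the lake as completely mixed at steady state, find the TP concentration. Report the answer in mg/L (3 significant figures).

Outflow Q = 0.189 m³/s × 3.156e+07 s/yr = 5.964e+06 m³/yr.
Steady-state CSTR mass balance: W = Q·C + k·V·C, so C = W/(Q + kV).
Q + kV = 5.964e+06 + 5.7·4.45e+06 = 3.133e+07 m³/yr.
C = 1840/3.133e+07 = 5.873e-05 kg/m³ = 0.05873 mg/L.

0.0587 mg/L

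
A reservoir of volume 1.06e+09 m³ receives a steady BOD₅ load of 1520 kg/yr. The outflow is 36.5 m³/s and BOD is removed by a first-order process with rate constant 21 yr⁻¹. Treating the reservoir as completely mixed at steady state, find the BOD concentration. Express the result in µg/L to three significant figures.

Outflow Q = 36.5 m³/s × 3.156e+07 s/yr = 1.152e+09 m³/yr.
Steady-state CSTR mass balance: W = Q·C + k·V·C, so C = W/(Q + kV).
Q + kV = 1.152e+09 + 21·1.06e+09 = 2.341e+10 m³/yr.
C = 1520/2.341e+10 = 6.492e-08 kg/m³ = 6.492e-05 mg/L = 0.06492 µg/L.

0.0649 µg/L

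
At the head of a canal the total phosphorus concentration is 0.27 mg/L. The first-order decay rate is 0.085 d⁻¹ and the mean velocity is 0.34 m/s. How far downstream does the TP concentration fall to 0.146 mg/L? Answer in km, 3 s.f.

From C = C₀·e^(−kt), t = ln(C₀/C)/k = ln(0.27/0.146)/0.085 = 0.6148/0.085 = 7.233 d.
Distance = v·t = 0.34 m/s × 6.249e+05 s = 2.125e+05 m = 212.5 km.

212 km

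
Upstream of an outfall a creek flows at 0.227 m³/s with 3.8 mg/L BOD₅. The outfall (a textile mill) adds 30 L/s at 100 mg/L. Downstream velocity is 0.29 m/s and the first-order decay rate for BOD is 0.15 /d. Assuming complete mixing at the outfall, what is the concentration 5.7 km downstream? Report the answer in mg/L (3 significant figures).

14.5 mg/L

30 L/s = 0.03 m³/s.
After complete mixing, C₀ = (0.03·100 + 0.227·3.8) / 0.257 = 15.03 mg/L.
Travel time t = 5700 m / 0.29 m/s = 1.966e+04 s = 0.2275 d.
C = 15.03·exp(−0.15·0.2275) = 15.03·0.9665 = 14.53 mg/L.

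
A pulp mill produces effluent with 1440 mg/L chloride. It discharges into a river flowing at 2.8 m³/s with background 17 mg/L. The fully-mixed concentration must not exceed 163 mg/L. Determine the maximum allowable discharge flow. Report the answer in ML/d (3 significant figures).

27.7 ML/d

Mass balance at complete mixing: C_std·(Q_w + Q_r) = Q_w·C_e + Q_r·C_b.
Rearranging, Q_w = Q_r·(C_std − C_b)/(C_e − C_std) = 2.8·(163 − 17) / (1440 − 163) = 0.3201 m³/s.
= 27.66 ML/d.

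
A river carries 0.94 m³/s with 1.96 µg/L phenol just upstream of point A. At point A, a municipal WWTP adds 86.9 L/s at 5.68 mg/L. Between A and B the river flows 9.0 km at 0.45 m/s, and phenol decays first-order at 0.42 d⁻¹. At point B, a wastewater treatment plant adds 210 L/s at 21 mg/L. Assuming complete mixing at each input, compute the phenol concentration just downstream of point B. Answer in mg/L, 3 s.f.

1.96 µg/L = 0.00196 mg/L.
86.9 L/s = 0.0869 m³/s.
After input A: C = (0.94·0.00196 + 0.0869·5.68) / 1.027 = 0.4825 mg/L.
Over the 9.0 km reach to input B (t = 2e+04 s = 0.2315 d), decay gives C = 0.4825·exp(−0.42·0.2315) = 0.4378 mg/L.
210 L/s = 0.21 m³/s.
After input B: C = (1.027·0.4378 + 0.21·21) / 1.237 = 3.929 mg/L.

3.93 mg/L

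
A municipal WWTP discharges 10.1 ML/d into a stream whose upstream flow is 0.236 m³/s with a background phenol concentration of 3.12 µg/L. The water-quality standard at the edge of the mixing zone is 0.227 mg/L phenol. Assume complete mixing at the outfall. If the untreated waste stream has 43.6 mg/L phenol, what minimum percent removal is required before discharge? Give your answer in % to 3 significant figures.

10.1 ML/d = 0.1169 m³/s.
3.12 µg/L = 0.00312 mg/L.
Mass balance: 0.227·0.3529 = 0.1169·Cₑ + 0.236·0.00312.
Cₑ = (0.08011 − 0.0007363) / 0.1169 = 0.679 mg/L.
Required removal = 1 − 0.679/43.6 = 98.44 %.

98.4 %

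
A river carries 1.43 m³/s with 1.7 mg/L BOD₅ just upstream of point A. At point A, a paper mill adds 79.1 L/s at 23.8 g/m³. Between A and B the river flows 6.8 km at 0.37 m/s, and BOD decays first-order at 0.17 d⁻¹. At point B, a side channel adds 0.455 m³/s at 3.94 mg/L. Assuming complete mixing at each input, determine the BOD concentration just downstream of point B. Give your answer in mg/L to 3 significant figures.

3.03 mg/L

79.1 L/s = 0.0791 m³/s.
After input A: C = (1.43·1.7 + 0.0791·23.8) / 1.509 = 2.858 mg/L.
Over the 6.8 km reach to input B (t = 1.838e+04 s = 0.2127 d), decay gives C = 2.858·exp(−0.17·0.2127) = 2.757 mg/L.
After input B: C = (1.509·2.757 + 0.455·3.94) / 1.964 = 3.031 mg/L.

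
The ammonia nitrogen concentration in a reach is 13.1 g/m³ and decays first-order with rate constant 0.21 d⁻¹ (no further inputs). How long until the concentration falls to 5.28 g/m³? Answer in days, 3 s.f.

4.33 d

t = ln(C₀/C)/k = ln(13.1/5.28)/0.21 = 0.9087/0.21 = 4.327 d.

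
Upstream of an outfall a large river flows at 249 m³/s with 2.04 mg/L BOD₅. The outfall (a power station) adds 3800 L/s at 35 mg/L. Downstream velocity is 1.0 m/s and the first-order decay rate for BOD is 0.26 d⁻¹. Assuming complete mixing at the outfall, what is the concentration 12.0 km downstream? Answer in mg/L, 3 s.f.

3800 L/s = 3.8 m³/s.
After complete mixing, C₀ = (3.8·35 + 249·2.04) / 252.8 = 2.535 mg/L.
Travel time t = 1.2e+04 m / 1.0 m/s = 1.2e+04 s = 0.1389 d.
C = 2.535·exp(−0.26·0.1389) = 2.535·0.9645 = 2.446 mg/L.

2.45 mg/L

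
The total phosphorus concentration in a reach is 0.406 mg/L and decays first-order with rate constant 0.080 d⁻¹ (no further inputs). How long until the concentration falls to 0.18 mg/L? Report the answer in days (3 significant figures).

10.2 d

t = ln(C₀/C)/k = ln(0.406/0.18)/0.080 = 0.8134/0.080 = 10.17 d.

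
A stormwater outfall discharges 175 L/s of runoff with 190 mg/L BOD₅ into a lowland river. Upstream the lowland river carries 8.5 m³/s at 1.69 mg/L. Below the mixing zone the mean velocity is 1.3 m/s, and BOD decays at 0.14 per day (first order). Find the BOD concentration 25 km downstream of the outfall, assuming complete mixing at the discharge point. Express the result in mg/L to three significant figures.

175 L/s = 0.175 m³/s.
After complete mixing, C₀ = (0.175·190 + 8.5·1.69) / 8.675 = 5.489 mg/L.
Travel time t = 2.5e+04 m / 1.3 m/s = 1.923e+04 s = 0.2226 d.
C = 5.489·exp(−0.14·0.2226) = 5.489·0.9693 = 5.32 mg/L.

5.32 mg/L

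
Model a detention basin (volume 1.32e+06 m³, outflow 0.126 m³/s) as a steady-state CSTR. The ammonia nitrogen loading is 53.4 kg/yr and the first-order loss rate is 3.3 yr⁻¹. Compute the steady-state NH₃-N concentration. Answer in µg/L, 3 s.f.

6.41 µg/L

Outflow Q = 0.126 m³/s × 3.156e+07 s/yr = 3.976e+06 m³/yr.
Steady-state CSTR mass balance: W = Q·C + k·V·C, so C = W/(Q + kV).
Q + kV = 3.976e+06 + 3.3·1.32e+06 = 8.332e+06 m³/yr.
C = 53.4/8.332e+06 = 6.409e-06 kg/m³ = 0.006409 mg/L = 6.409 µg/L.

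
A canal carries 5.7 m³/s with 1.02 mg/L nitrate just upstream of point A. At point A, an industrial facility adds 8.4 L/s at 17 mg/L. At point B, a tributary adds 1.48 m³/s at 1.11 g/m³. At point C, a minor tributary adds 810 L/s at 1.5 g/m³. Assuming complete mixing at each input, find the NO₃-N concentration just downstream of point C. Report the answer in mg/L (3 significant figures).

8.4 L/s = 0.0084 m³/s.
After input A: C = (5.7·1.02 + 0.0084·17) / 5.708 = 1.044 mg/L.
After input B: C = (5.708·1.044 + 1.48·1.11) / 7.188 = 1.057 mg/L.
810 L/s = 0.81 m³/s.
After input C: C = (7.188·1.057 + 0.81·1.5) / 7.998 = 1.102 mg/L.

1.10 mg/L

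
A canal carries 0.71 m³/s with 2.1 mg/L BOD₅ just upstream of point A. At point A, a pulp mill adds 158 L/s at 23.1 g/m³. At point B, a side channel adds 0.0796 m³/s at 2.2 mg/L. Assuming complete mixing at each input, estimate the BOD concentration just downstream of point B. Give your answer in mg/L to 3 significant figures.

158 L/s = 0.158 m³/s.
After input A: C = (0.71·2.1 + 0.158·23.1) / 0.868 = 5.923 mg/L.
After input B: C = (0.868·5.923 + 0.0796·2.2) / 0.9476 = 5.61 mg/L.

5.61 mg/L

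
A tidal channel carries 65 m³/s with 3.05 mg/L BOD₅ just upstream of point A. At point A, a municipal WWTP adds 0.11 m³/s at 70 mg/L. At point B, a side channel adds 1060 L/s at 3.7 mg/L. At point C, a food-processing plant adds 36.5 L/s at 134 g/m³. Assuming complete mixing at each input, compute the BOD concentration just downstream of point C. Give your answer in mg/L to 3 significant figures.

3.24 mg/L

After input A: C = (65·3.05 + 0.11·70) / 65.11 = 3.163 mg/L.
1060 L/s = 1.06 m³/s.
After input B: C = (65.11·3.163 + 1.06·3.7) / 66.17 = 3.172 mg/L.
36.5 L/s = 0.0365 m³/s.
After input C: C = (66.17·3.172 + 0.0365·134) / 66.21 = 3.244 mg/L.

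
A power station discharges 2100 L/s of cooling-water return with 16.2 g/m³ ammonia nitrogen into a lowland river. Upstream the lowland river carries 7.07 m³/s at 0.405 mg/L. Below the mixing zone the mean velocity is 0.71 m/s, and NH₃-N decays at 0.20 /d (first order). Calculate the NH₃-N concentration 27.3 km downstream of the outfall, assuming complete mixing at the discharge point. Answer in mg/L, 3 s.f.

3.68 mg/L

2100 L/s = 2.1 m³/s.
After complete mixing, C₀ = (2.1·16.2 + 7.07·0.405) / 9.17 = 4.022 mg/L.
Travel time t = 2.73e+04 m / 0.71 m/s = 3.845e+04 s = 0.445 d.
C = 4.022·exp(−0.20·0.445) = 4.022·0.9148 = 3.68 mg/L.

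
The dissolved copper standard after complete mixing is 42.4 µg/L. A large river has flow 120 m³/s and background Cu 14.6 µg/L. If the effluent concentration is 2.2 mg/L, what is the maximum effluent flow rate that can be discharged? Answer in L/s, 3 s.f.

14.6 µg/L = 0.0146 mg/L.
42.4 µg/L = 0.0424 mg/L.
Mass balance at complete mixing: C_std·(Q_w + Q_r) = Q_w·C_e + Q_r·C_b.
Rearranging, Q_w = Q_r·(C_std − C_b)/(C_e − C_std) = 120·(0.0424 − 0.0146) / (2.2 − 0.0424) = 1.546 m³/s.
= 1546 L/s.

1550 L/s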